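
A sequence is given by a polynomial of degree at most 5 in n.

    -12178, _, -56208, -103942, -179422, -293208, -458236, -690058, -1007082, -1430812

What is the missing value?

-27796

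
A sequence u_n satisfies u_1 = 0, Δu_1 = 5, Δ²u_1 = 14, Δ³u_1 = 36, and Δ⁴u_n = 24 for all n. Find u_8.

Build the table forward from the leading diagonal:
D4: 24, 24, 24, 24, 24, 24, 24, 24
D3: 36, 60, 84, 108, 132, 156, 180, 204
D2: 14, 50, 110, 194, 302, 434, 590, 770
D1: 5, 19, 69, 179, 373, 675, 1109, 1699
u: 0, 5, 24, 93, 272, 645, 1320, 2429

2429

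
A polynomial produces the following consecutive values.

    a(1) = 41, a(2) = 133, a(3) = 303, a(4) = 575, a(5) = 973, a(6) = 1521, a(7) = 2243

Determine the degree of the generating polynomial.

First differences: 92, 170, 272, 398, 548, 722
Second differences: 78, 102, 126, 150, 174
Third differences: 24, 24, 24, 24
The third differences are constant, so the polynomial has degree 3.

3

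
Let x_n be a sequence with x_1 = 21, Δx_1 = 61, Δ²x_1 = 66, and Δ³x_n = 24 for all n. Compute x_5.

757

Build the table forward from the leading diagonal:
D3: 24, 24, 24, 24, 24
D2: 66, 90, 114, 138, 162
D1: 61, 127, 217, 331, 469
x: 21, 82, 209, 426, 757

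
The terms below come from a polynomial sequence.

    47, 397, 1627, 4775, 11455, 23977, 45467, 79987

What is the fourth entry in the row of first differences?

D1: 350, 1230, 3148, 6680, 12522, 21490, 34520
D2: 880, 1918, 3532, 5842, 8968, 13030
D3: 1038, 1614, 2310, 3126, 4062
D4: 576, 696, 816, 936
D5: 120, 120, 120

6680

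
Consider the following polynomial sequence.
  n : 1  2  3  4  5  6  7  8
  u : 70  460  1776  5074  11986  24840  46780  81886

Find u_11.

323560

D1: 390  1316  3298  6912  12854  21940  35106
D2: 926  1982  3614  5942  9086  13166
D3: 1056  1632  2328  3144  4080
D4: 576  696  816  936
D5: 120  120  120
Fifth differences constant at 120.
936 + 120 = 1056;  4080 + 1056 = 5136;  13166 + 5136 = 18302;  35106 + 18302 = 53408;  81886 + 53408 = 135294
1056 + 120 = 1176;  5136 + 1176 = 6312;  18302 + 6312 = 24614;  53408 + 24614 = 78022;  135294 + 78022 = 213316
1176 + 120 = 1296;  6312 + 1296 = 7608;  24614 + 7608 = 32222;  78022 + 32222 = 110244;  213316 + 110244 = 323560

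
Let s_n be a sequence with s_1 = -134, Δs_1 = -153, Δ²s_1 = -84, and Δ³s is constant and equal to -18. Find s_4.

-863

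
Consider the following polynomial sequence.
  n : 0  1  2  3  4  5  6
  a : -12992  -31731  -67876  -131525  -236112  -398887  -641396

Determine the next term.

First differences: -18739, -36145, -63649, -104587, -162775, -242509
Second differences: -17406, -27504, -40938, -58188, -79734
Third differences: -10098, -13434, -17250, -21546
Fourth differences: -3336, -3816, -4296
Fifth differences: -480, -480
Constant fifth difference = -480, so extend:
-4296 − 480 = -4776;  -21546 − 4776 = -26322;  -79734 − 26322 = -106056;  -242509 − 106056 = -348565;  -641396 − 348565 = -989961

-989961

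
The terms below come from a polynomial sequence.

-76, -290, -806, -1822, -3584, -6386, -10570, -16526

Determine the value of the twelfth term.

-214, -516, -1016, -1762, -2802, -4184, -5956
-302, -500, -746, -1040, -1382, -1772
-198, -246, -294, -342, -390
-48, -48, -48, -48
The fourth differences are constant (-48).
-390 − 48 = -438;  -1772 − 438 = -2210;  -5956 − 2210 = -8166;  -16526 − 8166 = -24692
-438 − 48 = -486;  -2210 − 486 = -2696;  -8166 − 2696 = -10862;  -24692 − 10862 = -35554
-486 − 48 = -534;  -2696 − 534 = -3230;  -10862 − 3230 = -14092;  -35554 − 14092 = -49646
-534 − 48 = -582;  -3230 − 582 = -3812;  -14092 − 3812 = -17904;  -49646 − 17904 = -67550

-67550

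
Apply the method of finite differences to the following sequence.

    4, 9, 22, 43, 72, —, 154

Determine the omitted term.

109

Using the first 5 terms:
First differences: 5  13  21  29
Second differences: 8  8  8
Constant second difference = 8.
Extend forward: 29 + 8 = 37;  72 + 37 = 109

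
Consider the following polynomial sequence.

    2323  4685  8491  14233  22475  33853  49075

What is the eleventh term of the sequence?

2362, 3806, 5742, 8242, 11378, 15222
1444, 1936, 2500, 3136, 3844
492, 564, 636, 708
72, 72, 72
Constant fourth difference = 72, so extend:
708 + 72 = 780;  3844 + 780 = 4624;  15222 + 4624 = 19846;  49075 + 19846 = 68921
780 + 72 = 852;  4624 + 852 = 5476;  19846 + 5476 = 25322;  68921 + 25322 = 94243
852 + 72 = 924;  5476 + 924 = 6400;  25322 + 6400 = 31722;  94243 + 31722 = 125965
924 + 72 = 996;  6400 + 996 = 7396;  31722 + 7396 = 39118;  125965 + 39118 = 165083

165083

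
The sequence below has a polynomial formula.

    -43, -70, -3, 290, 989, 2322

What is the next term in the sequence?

-27 , 67 , 293 , 699 , 1333
94 , 226 , 406 , 634
132 , 180 , 228
48 , 48
Fourth differences constant at 48.
228 + 48 = 276;  634 + 276 = 910;  1333 + 910 = 2243;  2322 + 2243 = 4565

4565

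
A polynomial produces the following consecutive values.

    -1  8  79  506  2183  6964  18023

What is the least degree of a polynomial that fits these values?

5

Δ: 9, 71, 427, 1677, 4781, 11059
Δ²: 62, 356, 1250, 3104, 6278
Δ³: 294, 894, 1854, 3174
Δ⁴: 600, 960, 1320
Δ⁵: 360, 360
The fifth differences are constant, so the polynomial has degree 5.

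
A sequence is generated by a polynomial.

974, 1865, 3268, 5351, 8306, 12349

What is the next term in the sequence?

891 , 1403 , 2083 , 2955 , 4043
512 , 680 , 872 , 1088
168 , 192 , 216
24 , 24
Fourth differences constant at 24.
216 + 24 = 240;  1088 + 240 = 1328;  4043 + 1328 = 5371;  12349 + 5371 = 17720

17720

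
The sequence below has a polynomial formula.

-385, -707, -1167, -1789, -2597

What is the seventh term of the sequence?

Δ: -322, -460, -622, -808
Δ²: -138, -162, -186
Δ³: -24, -24
The third differences are constant (-24).
-186 − 24 = -210;  -808 − 210 = -1018;  -2597 − 1018 = -3615
-210 − 24 = -234;  -1018 − 234 = -1252;  -3615 − 1252 = -4867

-4867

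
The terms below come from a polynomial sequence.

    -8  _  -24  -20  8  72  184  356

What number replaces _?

-16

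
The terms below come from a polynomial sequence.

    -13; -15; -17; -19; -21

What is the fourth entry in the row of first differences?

-2

First differences: -2, -2, -2, -2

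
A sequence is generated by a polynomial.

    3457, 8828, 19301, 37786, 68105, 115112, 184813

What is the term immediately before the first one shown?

1070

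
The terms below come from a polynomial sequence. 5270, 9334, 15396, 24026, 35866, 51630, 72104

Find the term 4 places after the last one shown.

D1: 4064, 6062, 8630, 11840, 15764, 20474
D2: 1998, 2568, 3210, 3924, 4710
D3: 570, 642, 714, 786
D4: 72, 72, 72
The fourth differences are constant (72).
786 + 72 = 858;  4710 + 858 = 5568;  20474 + 5568 = 26042;  72104 + 26042 = 98146
858 + 72 = 930;  5568 + 930 = 6498;  26042 + 6498 = 32540;  98146 + 32540 = 130686
930 + 72 = 1002;  6498 + 1002 = 7500;  32540 + 7500 = 40040;  130686 + 40040 = 170726
1002 + 72 = 1074;  7500 + 1074 = 8574;  40040 + 8574 = 48614;  170726 + 48614 = 219340

219340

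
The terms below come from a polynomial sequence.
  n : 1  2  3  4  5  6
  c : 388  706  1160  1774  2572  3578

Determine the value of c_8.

6310

318 , 454 , 614 , 798 , 1006
136 , 160 , 184 , 208
24 , 24 , 24
Constant third difference = 24, so extend:
208 + 24 = 232;  1006 + 232 = 1238;  3578 + 1238 = 4816
232 + 24 = 256;  1238 + 256 = 1494;  4816 + 1494 = 6310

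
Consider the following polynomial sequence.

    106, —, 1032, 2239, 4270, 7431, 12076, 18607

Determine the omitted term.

391

Using the last 6 terms:
First differences: 1207, 2031, 3161, 4645, 6531
Second differences: 824, 1130, 1484, 1886
Third differences: 306, 354, 402
Fourth differences: 48, 48
Constant fourth difference = 48.
Extend backward: 306 − 48 = 258;  824 − 258 = 566;  1207 − 566 = 641;  1032 − 641 = 391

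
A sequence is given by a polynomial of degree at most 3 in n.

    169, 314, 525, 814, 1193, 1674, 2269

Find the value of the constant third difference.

12

Δ: 145, 211, 289, 379, 481, 595
Δ²: 66, 78, 90, 102, 114
Δ³: 12, 12, 12, 12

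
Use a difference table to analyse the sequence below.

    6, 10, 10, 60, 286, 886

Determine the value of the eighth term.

4360

D1: 4, 0, 50, 226, 600
D2: -4, 50, 176, 374
D3: 54, 126, 198
D4: 72, 72
Fourth differences constant at 72.
198 + 72 = 270;  374 + 270 = 644;  600 + 644 = 1244;  886 + 1244 = 2130
270 + 72 = 342;  644 + 342 = 986;  1244 + 986 = 2230;  2130 + 2230 = 4360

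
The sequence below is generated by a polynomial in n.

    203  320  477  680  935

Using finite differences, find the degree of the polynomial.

First differences: 117, 157, 203, 255
Second differences: 40, 46, 52
Third differences: 6, 6
The third differences are constant, so the polynomial has degree 3.

3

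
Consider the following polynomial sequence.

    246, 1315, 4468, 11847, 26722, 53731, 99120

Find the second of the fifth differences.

Δ: 1069, 3153, 7379, 14875, 27009, 45389
Δ²: 2084, 4226, 7496, 12134, 18380
Δ³: 2142, 3270, 4638, 6246
Δ⁴: 1128, 1368, 1608
Δ⁵: 240, 240

240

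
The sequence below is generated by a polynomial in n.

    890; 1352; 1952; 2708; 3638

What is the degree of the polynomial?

3

Δ: 462, 600, 756, 930
Δ²: 138, 156, 174
Δ³: 18, 18
The third differences are constant, so the polynomial has degree 3.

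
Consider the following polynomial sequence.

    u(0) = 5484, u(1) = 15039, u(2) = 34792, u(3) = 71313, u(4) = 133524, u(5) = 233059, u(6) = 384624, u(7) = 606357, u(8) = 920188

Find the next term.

1352199

First differences: 9555 , 19753 , 36521 , 62211 , 99535 , 151565 , 221733 , 313831
Second differences: 10198 , 16768 , 25690 , 37324 , 52030 , 70168 , 92098
Third differences: 6570 , 8922 , 11634 , 14706 , 18138 , 21930
Fourth differences: 2352 , 2712 , 3072 , 3432 , 3792
Fifth differences: 360 , 360 , 360 , 360
Fifth differences constant at 360.
3792 + 360 = 4152;  21930 + 4152 = 26082;  92098 + 26082 = 118180;  313831 + 118180 = 432011;  920188 + 432011 = 1352199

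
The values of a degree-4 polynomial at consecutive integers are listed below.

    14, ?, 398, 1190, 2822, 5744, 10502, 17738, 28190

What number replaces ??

92

Using the last 7 terms:
D1: 792, 1632, 2922, 4758, 7236, 10452
D2: 840, 1290, 1836, 2478, 3216
D3: 450, 546, 642, 738
D4: 96, 96, 96
Constant fourth difference = 96.
Extend backward: 450 − 96 = 354;  840 − 354 = 486;  792 − 486 = 306;  398 − 306 = 92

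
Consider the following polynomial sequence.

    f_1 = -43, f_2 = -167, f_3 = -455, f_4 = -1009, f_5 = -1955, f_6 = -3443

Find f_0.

-5

Δ: -124, -288, -554, -946, -1488
Δ²: -164, -266, -392, -542
Δ³: -102, -126, -150
Δ⁴: -24, -24
The fourth differences are constant at -24.
Work back: -102 + 24 = -78;  -164 + 78 = -86;  -124 + 86 = -38;  -43 + 38 = -5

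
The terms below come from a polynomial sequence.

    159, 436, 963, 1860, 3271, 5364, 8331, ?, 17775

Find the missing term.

Using the first 7 terms:
First differences: 277, 527, 897, 1411, 2093, 2967
Second differences: 250, 370, 514, 682, 874
Third differences: 120, 144, 168, 192
Fourth differences: 24, 24, 24
Constant fourth difference = 24.
Extend forward: 192 + 24 = 216;  874 + 216 = 1090;  2967 + 1090 = 4057;  8331 + 4057 = 12388

12388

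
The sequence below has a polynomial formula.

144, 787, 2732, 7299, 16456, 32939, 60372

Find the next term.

103387

643  1945  4567  9157  16483  27433
1302  2622  4590  7326  10950
1320  1968  2736  3624
648  768  888
120  120
The fifth differences are constant (120).
888 + 120 = 1008;  3624 + 1008 = 4632;  10950 + 4632 = 15582;  27433 + 15582 = 43015;  60372 + 43015 = 103387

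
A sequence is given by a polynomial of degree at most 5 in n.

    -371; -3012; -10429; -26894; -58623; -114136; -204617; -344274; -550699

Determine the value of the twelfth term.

D1: -2641 , -7417 , -16465 , -31729 , -55513 , -90481 , -139657 , -206425
D2: -4776 , -9048 , -15264 , -23784 , -34968 , -49176 , -66768
D3: -4272 , -6216 , -8520 , -11184 , -14208 , -17592
D4: -1944 , -2304 , -2664 , -3024 , -3384
D5: -360 , -360 , -360 , -360
Constant fifth difference = -360, so extend:
-3384 − 360 = -3744;  -17592 − 3744 = -21336;  -66768 − 21336 = -88104;  -206425 − 88104 = -294529;  -550699 − 294529 = -845228
-3744 − 360 = -4104;  -21336 − 4104 = -25440;  -88104 − 25440 = -113544;  -294529 − 113544 = -408073;  -845228 − 408073 = -1253301
-4104 − 360 = -4464;  -25440 − 4464 = -29904;  -113544 − 29904 = -143448;  -408073 − 143448 = -551521;  -1253301 − 551521 = -1804822

-1804822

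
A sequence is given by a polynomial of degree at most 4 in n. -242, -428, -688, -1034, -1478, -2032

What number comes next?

-2708

-186, -260, -346, -444, -554
-74, -86, -98, -110
-12, -12, -12
Constant third difference = -12, so extend:
-110 − 12 = -122;  -554 − 122 = -676;  -2032 − 676 = -2708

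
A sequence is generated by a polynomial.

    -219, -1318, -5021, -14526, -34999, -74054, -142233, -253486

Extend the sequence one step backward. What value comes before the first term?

First differences: -1099  -3703  -9505  -20473  -39055  -68179  -111253
Second differences: -2604  -5802  -10968  -18582  -29124  -43074
Third differences: -3198  -5166  -7614  -10542  -13950
Fourth differences: -1968  -2448  -2928  -3408
Fifth differences: -480  -480  -480
The fifth differences are constant at -480.
Work back: -1968 + 480 = -1488;  -3198 + 1488 = -1710;  -2604 + 1710 = -894;  -1099 + 894 = -205;  -219 + 205 = -14

-14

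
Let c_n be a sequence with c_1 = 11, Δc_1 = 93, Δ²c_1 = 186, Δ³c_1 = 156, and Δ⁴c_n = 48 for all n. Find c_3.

383

Build the table forward from the leading diagonal:
D4: 48, 48, 48
D3: 156, 204, 252
D2: 186, 342, 546
D1: 93, 279, 621
c: 11, 104, 383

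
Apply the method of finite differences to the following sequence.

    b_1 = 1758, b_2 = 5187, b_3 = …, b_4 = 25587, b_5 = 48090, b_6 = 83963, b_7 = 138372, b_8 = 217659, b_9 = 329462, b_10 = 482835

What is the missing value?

12344

Using the last 7 terms:
Δ: 22503, 35873, 54409, 79287, 111803, 153373
Δ²: 13370, 18536, 24878, 32516, 41570
Δ³: 5166, 6342, 7638, 9054
Δ⁴: 1176, 1296, 1416
Δ⁵: 120, 120
Constant fifth difference = 120.
Extend backward: 1176 − 120 = 1056;  5166 − 1056 = 4110;  13370 − 4110 = 9260;  22503 − 9260 = 13243;  25587 − 13243 = 12344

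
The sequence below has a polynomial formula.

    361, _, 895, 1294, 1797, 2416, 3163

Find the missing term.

588

Using the last 5 terms:
399, 503, 619, 747
104, 116, 128
12, 12
Constant third difference = 12.
Extend backward: 104 − 12 = 92;  399 − 92 = 307;  895 − 307 = 588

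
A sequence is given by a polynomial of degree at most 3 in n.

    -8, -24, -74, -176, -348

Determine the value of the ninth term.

-2096

D1: -16, -50, -102, -172
D2: -34, -52, -70
D3: -18, -18
Third differences constant at -18.
-70 − 18 = -88;  -172 − 88 = -260;  -348 − 260 = -608
-88 − 18 = -106;  -260 − 106 = -366;  -608 − 366 = -974
-106 − 18 = -124;  -366 − 124 = -490;  -974 − 490 = -1464
-124 − 18 = -142;  -490 − 142 = -632;  -1464 − 632 = -2096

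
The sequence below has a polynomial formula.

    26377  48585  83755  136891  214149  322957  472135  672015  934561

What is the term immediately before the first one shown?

13159

22208, 35170, 53136, 77258, 108808, 149178, 199880, 262546
12962, 17966, 24122, 31550, 40370, 50702, 62666
5004, 6156, 7428, 8820, 10332, 11964
1152, 1272, 1392, 1512, 1632
120, 120, 120, 120
The fifth differences are constant at 120.
Work back: 1152 − 120 = 1032;  5004 − 1032 = 3972;  12962 − 3972 = 8990;  22208 − 8990 = 13218;  26377 − 13218 = 13159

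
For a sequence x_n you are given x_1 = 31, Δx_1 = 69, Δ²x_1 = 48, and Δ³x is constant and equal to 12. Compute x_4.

394

Build the table forward from the leading diagonal:
D3: 12, 12, 12, 12
D2: 48, 60, 72, 84
D1: 69, 117, 177, 249
x: 31, 100, 217, 394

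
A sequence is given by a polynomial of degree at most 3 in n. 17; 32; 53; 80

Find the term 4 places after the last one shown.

248

D1: 15 , 21 , 27
D2: 6 , 6
Second differences constant at 6.
27 + 6 = 33;  80 + 33 = 113
33 + 6 = 39;  113 + 39 = 152
39 + 6 = 45;  152 + 45 = 197
45 + 6 = 51;  197 + 51 = 248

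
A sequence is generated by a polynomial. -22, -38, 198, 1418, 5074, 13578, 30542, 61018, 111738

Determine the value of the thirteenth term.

723938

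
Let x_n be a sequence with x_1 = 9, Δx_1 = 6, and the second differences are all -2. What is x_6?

19

Build the table forward from the leading diagonal:
Δ²: -2  -2  -2  -2  -2  -2
Δ: 6  4  2  0  -2  -4
x: 9  15  19  21  21  19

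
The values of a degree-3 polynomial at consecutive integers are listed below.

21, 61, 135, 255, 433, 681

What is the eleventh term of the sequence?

Δ: 40, 74, 120, 178, 248
Δ²: 34, 46, 58, 70
Δ³: 12, 12, 12
Constant third difference = 12, so extend:
70 + 12 = 82;  248 + 82 = 330;  681 + 330 = 1011
82 + 12 = 94;  330 + 94 = 424;  1011 + 424 = 1435
94 + 12 = 106;  424 + 106 = 530;  1435 + 530 = 1965
106 + 12 = 118;  530 + 118 = 648;  1965 + 648 = 2613
118 + 12 = 130;  648 + 130 = 778;  2613 + 778 = 3391

3391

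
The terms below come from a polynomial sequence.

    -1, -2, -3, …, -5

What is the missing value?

-4

Using the first 3 terms:
-1  -1
Constant first difference = -1.
Extend forward: -3 − 1 = -4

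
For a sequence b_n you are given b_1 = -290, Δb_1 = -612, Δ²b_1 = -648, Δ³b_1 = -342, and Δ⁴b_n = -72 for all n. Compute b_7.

-21602

Build the table forward from the leading diagonal:
Fourth differences: -72  -72  -72  -72  -72  -72  -72
Third differences: -342  -414  -486  -558  -630  -702  -774
Second differences: -648  -990  -1404  -1890  -2448  -3078  -3780
First differences: -612  -1260  -2250  -3654  -5544  -7992  -11070
b: -290  -902  -2162  -4412  -8066  -13610  -21602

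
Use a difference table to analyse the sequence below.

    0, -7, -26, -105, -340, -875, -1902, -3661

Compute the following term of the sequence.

First differences: -7, -19, -79, -235, -535, -1027, -1759
Second differences: -12, -60, -156, -300, -492, -732
Third differences: -48, -96, -144, -192, -240
Fourth differences: -48, -48, -48, -48
Fourth differences constant at -48.
-240 − 48 = -288;  -732 − 288 = -1020;  -1759 − 1020 = -2779;  -3661 − 2779 = -6440

-6440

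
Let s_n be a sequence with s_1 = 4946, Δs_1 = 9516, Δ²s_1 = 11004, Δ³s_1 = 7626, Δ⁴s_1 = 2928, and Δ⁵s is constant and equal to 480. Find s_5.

142466

Build the table forward from the leading diagonal:
D5: 480, 480, 480, 480, 480
D4: 2928, 3408, 3888, 4368, 4848
D3: 7626, 10554, 13962, 17850, 22218
D2: 11004, 18630, 29184, 43146, 60996
D1: 9516, 20520, 39150, 68334, 111480
s: 4946, 14462, 34982, 74132, 142466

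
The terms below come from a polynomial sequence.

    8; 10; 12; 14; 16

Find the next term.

Δ: 2 , 2 , 2 , 2
First differences constant at 2.
16 + 2 = 18

18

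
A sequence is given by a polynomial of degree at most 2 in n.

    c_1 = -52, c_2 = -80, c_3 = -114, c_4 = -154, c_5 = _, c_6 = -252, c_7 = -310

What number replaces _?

-200

Using the first 4 terms:
-28, -34, -40
-6, -6
Constant second difference = -6.
Extend forward: -40 − 6 = -46;  -154 − 46 = -200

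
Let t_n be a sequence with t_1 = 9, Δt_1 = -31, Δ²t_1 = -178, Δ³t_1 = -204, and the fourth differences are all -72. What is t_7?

-8007

Build the table forward from the leading diagonal:
Fourth differences: -72  -72  -72  -72  -72  -72  -72
Third differences: -204  -276  -348  -420  -492  -564  -636
Second differences: -178  -382  -658  -1006  -1426  -1918  -2482
First differences: -31  -209  -591  -1249  -2255  -3681  -5599
t: 9  -22  -231  -822  -2071  -4326  -8007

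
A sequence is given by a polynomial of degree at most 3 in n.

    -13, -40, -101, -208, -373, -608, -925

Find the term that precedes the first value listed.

-8

D1: -27, -61, -107, -165, -235, -317
D2: -34, -46, -58, -70, -82
D3: -12, -12, -12, -12
The third differences are constant at -12.
Work back: -34 + 12 = -22;  -27 + 22 = -5;  -13 + 5 = -8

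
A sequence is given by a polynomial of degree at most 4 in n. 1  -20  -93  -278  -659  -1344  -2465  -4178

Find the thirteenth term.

-28763

First differences: -21, -73, -185, -381, -685, -1121, -1713
Second differences: -52, -112, -196, -304, -436, -592
Third differences: -60, -84, -108, -132, -156
Fourth differences: -24, -24, -24, -24
Fourth differences constant at -24.
-156 − 24 = -180;  -592 − 180 = -772;  -1713 − 772 = -2485;  -4178 − 2485 = -6663
-180 − 24 = -204;  -772 − 204 = -976;  -2485 − 976 = -3461;  -6663 − 3461 = -10124
-204 − 24 = -228;  -976 − 228 = -1204;  -3461 − 1204 = -4665;  -10124 − 4665 = -14789
-228 − 24 = -252;  -1204 − 252 = -1456;  -4665 − 1456 = -6121;  -14789 − 6121 = -20910
-252 − 24 = -276;  -1456 − 276 = -1732;  -6121 − 1732 = -7853;  -20910 − 7853 = -28763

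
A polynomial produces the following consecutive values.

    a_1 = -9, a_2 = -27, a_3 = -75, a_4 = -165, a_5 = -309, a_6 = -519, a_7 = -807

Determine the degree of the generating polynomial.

3

-18, -48, -90, -144, -210, -288
-30, -42, -54, -66, -78
-12, -12, -12, -12
The third differences are constant, so the polynomial has degree 3.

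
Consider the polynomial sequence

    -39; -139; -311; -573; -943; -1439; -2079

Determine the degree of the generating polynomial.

3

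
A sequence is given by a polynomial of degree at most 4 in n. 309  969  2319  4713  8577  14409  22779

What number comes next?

First differences: 660, 1350, 2394, 3864, 5832, 8370
Second differences: 690, 1044, 1470, 1968, 2538
Third differences: 354, 426, 498, 570
Fourth differences: 72, 72, 72
The fourth differences are constant (72).
570 + 72 = 642;  2538 + 642 = 3180;  8370 + 3180 = 11550;  22779 + 11550 = 34329

34329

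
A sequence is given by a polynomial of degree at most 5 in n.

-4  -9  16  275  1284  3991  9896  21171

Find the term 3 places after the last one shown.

121536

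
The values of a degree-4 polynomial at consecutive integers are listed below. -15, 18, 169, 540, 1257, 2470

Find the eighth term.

7104

D1: 33  151  371  717  1213
D2: 118  220  346  496
D3: 102  126  150
D4: 24  24
Fourth differences constant at 24.
150 + 24 = 174;  496 + 174 = 670;  1213 + 670 = 1883;  2470 + 1883 = 4353
174 + 24 = 198;  670 + 198 = 868;  1883 + 868 = 2751;  4353 + 2751 = 7104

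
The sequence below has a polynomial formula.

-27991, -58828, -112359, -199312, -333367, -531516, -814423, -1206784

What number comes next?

-1737687

Δ: -30837 , -53531 , -86953 , -134055 , -198149 , -282907 , -392361
Δ²: -22694 , -33422 , -47102 , -64094 , -84758 , -109454
Δ³: -10728 , -13680 , -16992 , -20664 , -24696
Δ⁴: -2952 , -3312 , -3672 , -4032
Δ⁵: -360 , -360 , -360
Fifth differences constant at -360.
-4032 − 360 = -4392;  -24696 − 4392 = -29088;  -109454 − 29088 = -138542;  -392361 − 138542 = -530903;  -1206784 − 530903 = -1737687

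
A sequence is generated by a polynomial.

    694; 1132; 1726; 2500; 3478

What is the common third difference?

24

First differences: 438, 594, 774, 978
Second differences: 156, 180, 204
Third differences: 24, 24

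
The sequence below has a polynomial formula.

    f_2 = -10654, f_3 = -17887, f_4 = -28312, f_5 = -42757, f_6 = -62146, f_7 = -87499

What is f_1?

D1: -7233  -10425  -14445  -19389  -25353
D2: -3192  -4020  -4944  -5964
D3: -828  -924  -1020
D4: -96  -96
The fourth differences are constant at -96.
Work back: -828 + 96 = -732;  -3192 + 732 = -2460;  -7233 + 2460 = -4773;  -10654 + 4773 = -5881

-5881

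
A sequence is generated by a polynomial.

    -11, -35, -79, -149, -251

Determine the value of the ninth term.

Δ: -24, -44, -70, -102
Δ²: -20, -26, -32
Δ³: -6, -6
Third differences constant at -6.
-32 − 6 = -38;  -102 − 38 = -140;  -251 − 140 = -391
-38 − 6 = -44;  -140 − 44 = -184;  -391 − 184 = -575
-44 − 6 = -50;  -184 − 50 = -234;  -575 − 234 = -809
-50 − 6 = -56;  -234 − 56 = -290;  -809 − 290 = -1099

-1099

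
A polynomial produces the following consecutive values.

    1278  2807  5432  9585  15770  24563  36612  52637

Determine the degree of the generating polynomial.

4

D1: 1529, 2625, 4153, 6185, 8793, 12049, 16025
D2: 1096, 1528, 2032, 2608, 3256, 3976
D3: 432, 504, 576, 648, 720
D4: 72, 72, 72, 72
The fourth differences are constant, so the polynomial has degree 4.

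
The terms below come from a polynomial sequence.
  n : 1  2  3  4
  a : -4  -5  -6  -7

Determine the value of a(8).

-11

D1: -1 , -1 , -1
First differences constant at -1.
-7 − 1 = -8
-8 − 1 = -9
-9 − 1 = -10
-10 − 1 = -11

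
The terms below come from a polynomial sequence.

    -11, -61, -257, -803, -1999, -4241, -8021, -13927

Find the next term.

First differences: -50, -196, -546, -1196, -2242, -3780, -5906
Second differences: -146, -350, -650, -1046, -1538, -2126
Third differences: -204, -300, -396, -492, -588
Fourth differences: -96, -96, -96, -96
Constant fourth difference = -96, so extend:
-588 − 96 = -684;  -2126 − 684 = -2810;  -5906 − 2810 = -8716;  -13927 − 8716 = -22643

-22643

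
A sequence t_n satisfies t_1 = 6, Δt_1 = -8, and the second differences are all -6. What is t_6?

Build the table forward from the leading diagonal:
Δ²: -6, -6, -6, -6, -6, -6
Δ: -8, -14, -20, -26, -32, -38
t: 6, -2, -16, -36, -62, -94

-94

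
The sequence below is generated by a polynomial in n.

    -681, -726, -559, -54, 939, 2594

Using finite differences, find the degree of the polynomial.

-45, 167, 505, 993, 1655
212, 338, 488, 662
126, 150, 174
24, 24
The fourth differences are constant, so the polynomial has degree 4.

4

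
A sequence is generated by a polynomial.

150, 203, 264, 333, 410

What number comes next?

First differences: 53, 61, 69, 77
Second differences: 8, 8, 8
The second differences are constant (8).
77 + 8 = 85;  410 + 85 = 495

495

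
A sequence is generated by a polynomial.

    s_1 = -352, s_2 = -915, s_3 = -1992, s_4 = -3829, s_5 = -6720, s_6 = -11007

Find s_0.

-105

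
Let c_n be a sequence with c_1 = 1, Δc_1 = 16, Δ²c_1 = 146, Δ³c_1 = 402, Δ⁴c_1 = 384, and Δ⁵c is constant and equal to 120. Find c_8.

33209

Build the table forward from the leading diagonal:
Δ⁵: 120  120  120  120  120  120  120  120
Δ⁴: 384  504  624  744  864  984  1104  1224
Δ³: 402  786  1290  1914  2658  3522  4506  5610
Δ²: 146  548  1334  2624  4538  7196  10718  15224
Δ: 16  162  710  2044  4668  9206  16402  27120
c: 1  17  179  889  2933  7601  16807  33209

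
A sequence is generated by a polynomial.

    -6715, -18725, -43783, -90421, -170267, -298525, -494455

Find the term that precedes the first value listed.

-1837

First differences: -12010, -25058, -46638, -79846, -128258, -195930
Second differences: -13048, -21580, -33208, -48412, -67672
Third differences: -8532, -11628, -15204, -19260
Fourth differences: -3096, -3576, -4056
Fifth differences: -480, -480
The fifth differences are constant at -480.
Work back: -3096 + 480 = -2616;  -8532 + 2616 = -5916;  -13048 + 5916 = -7132;  -12010 + 7132 = -4878;  -6715 + 4878 = -1837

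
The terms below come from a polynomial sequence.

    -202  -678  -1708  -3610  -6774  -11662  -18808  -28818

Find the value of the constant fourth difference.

-72

First differences: -476, -1030, -1902, -3164, -4888, -7146, -10010
Second differences: -554, -872, -1262, -1724, -2258, -2864
Third differences: -318, -390, -462, -534, -606
Fourth differences: -72, -72, -72, -72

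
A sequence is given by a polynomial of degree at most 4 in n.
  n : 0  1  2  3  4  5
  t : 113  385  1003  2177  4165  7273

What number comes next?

11855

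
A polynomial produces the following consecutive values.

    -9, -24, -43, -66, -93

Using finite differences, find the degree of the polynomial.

First differences: -15, -19, -23, -27
Second differences: -4, -4, -4
The second differences are constant, so the polynomial has degree 2.

2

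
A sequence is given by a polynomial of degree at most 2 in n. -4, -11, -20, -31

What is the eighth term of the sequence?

-95

Δ: -7 , -9 , -11
Δ²: -2 , -2
The second differences are constant (-2).
-11 − 2 = -13;  -31 − 13 = -44
-13 − 2 = -15;  -44 − 15 = -59
-15 − 2 = -17;  -59 − 17 = -76
-17 − 2 = -19;  -76 − 19 = -95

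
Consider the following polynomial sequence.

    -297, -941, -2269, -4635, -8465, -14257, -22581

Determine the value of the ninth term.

-49465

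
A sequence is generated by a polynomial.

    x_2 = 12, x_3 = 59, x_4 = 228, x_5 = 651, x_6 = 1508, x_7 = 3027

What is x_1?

Δ: 47  169  423  857  1519
Δ²: 122  254  434  662
Δ³: 132  180  228
Δ⁴: 48  48
The fourth differences are constant at 48.
Work back: 132 − 48 = 84;  122 − 84 = 38;  47 − 38 = 9;  12 − 9 = 3

3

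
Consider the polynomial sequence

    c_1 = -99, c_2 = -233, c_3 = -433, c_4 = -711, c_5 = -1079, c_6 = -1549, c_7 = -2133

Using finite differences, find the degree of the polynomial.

3

-134, -200, -278, -368, -470, -584
-66, -78, -90, -102, -114
-12, -12, -12, -12
The third differences are constant, so the polynomial has degree 3.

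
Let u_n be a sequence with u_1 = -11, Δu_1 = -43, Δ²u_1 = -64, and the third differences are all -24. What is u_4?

-356

Build the table forward from the leading diagonal:
Δ³: -24  -24  -24  -24
Δ²: -64  -88  -112  -136
Δ: -43  -107  -195  -307
u: -11  -54  -161  -356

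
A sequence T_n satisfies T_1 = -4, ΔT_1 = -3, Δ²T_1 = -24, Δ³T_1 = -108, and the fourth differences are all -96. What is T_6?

-1819

Build the table forward from the leading diagonal:
Δ⁴: -96, -96, -96, -96, -96, -96
Δ³: -108, -204, -300, -396, -492, -588
Δ²: -24, -132, -336, -636, -1032, -1524
Δ: -3, -27, -159, -495, -1131, -2163
T: -4, -7, -34, -193, -688, -1819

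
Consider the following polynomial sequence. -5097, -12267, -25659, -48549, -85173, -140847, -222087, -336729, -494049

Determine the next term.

-704883

Δ: -7170 , -13392 , -22890 , -36624 , -55674 , -81240 , -114642 , -157320
Δ²: -6222 , -9498 , -13734 , -19050 , -25566 , -33402 , -42678
Δ³: -3276 , -4236 , -5316 , -6516 , -7836 , -9276
Δ⁴: -960 , -1080 , -1200 , -1320 , -1440
Δ⁵: -120 , -120 , -120 , -120
Fifth differences constant at -120.
-1440 − 120 = -1560;  -9276 − 1560 = -10836;  -42678 − 10836 = -53514;  -157320 − 53514 = -210834;  -494049 − 210834 = -704883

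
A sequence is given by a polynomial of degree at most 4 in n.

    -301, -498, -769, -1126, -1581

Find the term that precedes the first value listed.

-197, -271, -357, -455
-74, -86, -98
-12, -12
The third differences are constant at -12.
Work back: -74 + 12 = -62;  -197 + 62 = -135;  -301 + 135 = -166

-166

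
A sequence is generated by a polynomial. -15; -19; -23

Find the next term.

Δ: -4  -4
The first differences are constant (-4).
-23 − 4 = -27

-27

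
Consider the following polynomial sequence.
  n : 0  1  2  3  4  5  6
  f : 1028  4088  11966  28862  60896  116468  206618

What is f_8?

550172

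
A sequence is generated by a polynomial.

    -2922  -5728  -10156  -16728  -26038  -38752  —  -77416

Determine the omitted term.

-55608

Using the first 6 terms:
First differences: -2806  -4428  -6572  -9310  -12714
Second differences: -1622  -2144  -2738  -3404
Third differences: -522  -594  -666
Fourth differences: -72  -72
Constant fourth difference = -72.
Extend forward: -666 − 72 = -738;  -3404 − 738 = -4142;  -12714 − 4142 = -16856;  -38752 − 16856 = -55608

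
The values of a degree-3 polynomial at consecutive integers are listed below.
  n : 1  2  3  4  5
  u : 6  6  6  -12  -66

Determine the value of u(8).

First differences: 0, 0, -18, -54
Second differences: 0, -18, -36
Third differences: -18, -18
Constant third difference = -18, so extend:
-36 − 18 = -54;  -54 − 54 = -108;  -66 − 108 = -174
-54 − 18 = -72;  -108 − 72 = -180;  -174 − 180 = -354
-72 − 18 = -90;  -180 − 90 = -270;  -354 − 270 = -624

-624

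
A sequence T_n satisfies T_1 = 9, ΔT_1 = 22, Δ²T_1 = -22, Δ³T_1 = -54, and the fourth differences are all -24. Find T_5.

-275

Build the table forward from the leading diagonal:
Fourth differences: -24  -24  -24  -24  -24
Third differences: -54  -78  -102  -126  -150
Second differences: -22  -76  -154  -256  -382
First differences: 22  0  -76  -230  -486
T: 9  31  31  -45  -275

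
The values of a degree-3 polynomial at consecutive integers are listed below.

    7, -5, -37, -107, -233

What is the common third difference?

Δ: -12, -32, -70, -126
Δ²: -20, -38, -56
Δ³: -18, -18

-18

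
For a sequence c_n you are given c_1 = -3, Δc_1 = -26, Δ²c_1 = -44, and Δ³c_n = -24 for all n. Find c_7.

-1299

Build the table forward from the leading diagonal:
Δ³: -24, -24, -24, -24, -24, -24, -24
Δ²: -44, -68, -92, -116, -140, -164, -188
Δ: -26, -70, -138, -230, -346, -486, -650
c: -3, -29, -99, -237, -467, -813, -1299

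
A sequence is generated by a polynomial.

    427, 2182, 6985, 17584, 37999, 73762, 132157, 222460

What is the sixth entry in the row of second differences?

31908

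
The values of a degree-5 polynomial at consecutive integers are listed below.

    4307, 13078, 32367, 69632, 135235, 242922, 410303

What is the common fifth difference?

D1: 8771, 19289, 37265, 65603, 107687, 167381
D2: 10518, 17976, 28338, 42084, 59694
D3: 7458, 10362, 13746, 17610
D4: 2904, 3384, 3864
D5: 480, 480

480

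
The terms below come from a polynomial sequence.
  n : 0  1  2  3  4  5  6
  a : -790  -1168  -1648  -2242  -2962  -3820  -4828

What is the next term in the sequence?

-5998

D1: -378, -480, -594, -720, -858, -1008
D2: -102, -114, -126, -138, -150
D3: -12, -12, -12, -12
Constant third difference = -12, so extend:
-150 − 12 = -162;  -1008 − 162 = -1170;  -4828 − 1170 = -5998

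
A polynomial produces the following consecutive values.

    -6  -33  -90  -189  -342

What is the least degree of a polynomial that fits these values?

3

D1: -27, -57, -99, -153
D2: -30, -42, -54
D3: -12, -12
The third differences are constant, so the polynomial has degree 3.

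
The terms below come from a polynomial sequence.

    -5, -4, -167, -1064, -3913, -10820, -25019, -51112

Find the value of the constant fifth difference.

First differences: 1, -163, -897, -2849, -6907, -14199, -26093
Second differences: -164, -734, -1952, -4058, -7292, -11894
Third differences: -570, -1218, -2106, -3234, -4602
Fourth differences: -648, -888, -1128, -1368
Fifth differences: -240, -240, -240

-240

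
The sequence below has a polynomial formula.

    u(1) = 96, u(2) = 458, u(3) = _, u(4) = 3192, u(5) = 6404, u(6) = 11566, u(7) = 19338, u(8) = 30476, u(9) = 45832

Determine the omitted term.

1366

Using the last 6 terms:
First differences: 3212, 5162, 7772, 11138, 15356
Second differences: 1950, 2610, 3366, 4218
Third differences: 660, 756, 852
Fourth differences: 96, 96
Constant fourth difference = 96.
Extend backward: 660 − 96 = 564;  1950 − 564 = 1386;  3212 − 1386 = 1826;  3192 − 1826 = 1366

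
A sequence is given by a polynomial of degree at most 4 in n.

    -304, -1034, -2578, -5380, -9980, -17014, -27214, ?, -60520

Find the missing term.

Using the first 7 terms:
First differences: -730, -1544, -2802, -4600, -7034, -10200
Second differences: -814, -1258, -1798, -2434, -3166
Third differences: -444, -540, -636, -732
Fourth differences: -96, -96, -96
Constant fourth difference = -96.
Extend forward: -732 − 96 = -828;  -3166 − 828 = -3994;  -10200 − 3994 = -14194;  -27214 − 14194 = -41408

-41408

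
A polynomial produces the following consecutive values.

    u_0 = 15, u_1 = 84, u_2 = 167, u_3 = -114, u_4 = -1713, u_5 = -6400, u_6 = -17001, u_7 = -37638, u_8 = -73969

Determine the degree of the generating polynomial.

5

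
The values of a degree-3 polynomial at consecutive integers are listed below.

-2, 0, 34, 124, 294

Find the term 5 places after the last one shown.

3184

Δ: 2, 34, 90, 170
Δ²: 32, 56, 80
Δ³: 24, 24
Third differences constant at 24.
80 + 24 = 104;  170 + 104 = 274;  294 + 274 = 568
104 + 24 = 128;  274 + 128 = 402;  568 + 402 = 970
128 + 24 = 152;  402 + 152 = 554;  970 + 554 = 1524
152 + 24 = 176;  554 + 176 = 730;  1524 + 730 = 2254
176 + 24 = 200;  730 + 200 = 930;  2254 + 930 = 3184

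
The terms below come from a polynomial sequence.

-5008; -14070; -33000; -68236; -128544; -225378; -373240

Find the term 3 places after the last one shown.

D1: -9062 , -18930 , -35236 , -60308 , -96834 , -147862
D2: -9868 , -16306 , -25072 , -36526 , -51028
D3: -6438 , -8766 , -11454 , -14502
D4: -2328 , -2688 , -3048
D5: -360 , -360
Constant fifth difference = -360, so extend:
-3048 − 360 = -3408;  -14502 − 3408 = -17910;  -51028 − 17910 = -68938;  -147862 − 68938 = -216800;  -373240 − 216800 = -590040
-3408 − 360 = -3768;  -17910 − 3768 = -21678;  -68938 − 21678 = -90616;  -216800 − 90616 = -307416;  -590040 − 307416 = -897456
-3768 − 360 = -4128;  -21678 − 4128 = -25806;  -90616 − 25806 = -116422;  -307416 − 116422 = -423838;  -897456 − 423838 = -1321294

-1321294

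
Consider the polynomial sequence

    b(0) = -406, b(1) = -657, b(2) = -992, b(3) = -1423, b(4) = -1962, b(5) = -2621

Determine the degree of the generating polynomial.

Δ: -251, -335, -431, -539, -659
Δ²: -84, -96, -108, -120
Δ³: -12, -12, -12
The third differences are constant, so the polynomial has degree 3.

3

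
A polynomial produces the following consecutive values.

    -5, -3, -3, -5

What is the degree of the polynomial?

2

First differences: 2, 0, -2
Second differences: -2, -2
The second differences are constant, so the polynomial has degree 2.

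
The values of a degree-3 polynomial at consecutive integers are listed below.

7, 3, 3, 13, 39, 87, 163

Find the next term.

273

D1: -4  0  10  26  48  76
D2: 4  10  16  22  28
D3: 6  6  6  6
Third differences constant at 6.
28 + 6 = 34;  76 + 34 = 110;  163 + 110 = 273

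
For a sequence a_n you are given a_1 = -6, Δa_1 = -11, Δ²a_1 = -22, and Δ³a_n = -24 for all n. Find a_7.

-882

Build the table forward from the leading diagonal:
D3: -24, -24, -24, -24, -24, -24, -24
D2: -22, -46, -70, -94, -118, -142, -166
D1: -11, -33, -79, -149, -243, -361, -503
a: -6, -17, -50, -129, -278, -521, -882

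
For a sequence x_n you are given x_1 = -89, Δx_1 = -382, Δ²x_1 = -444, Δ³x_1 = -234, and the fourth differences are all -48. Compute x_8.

-21957

Build the table forward from the leading diagonal:
Fourth differences: -48, -48, -48, -48, -48, -48, -48, -48
Third differences: -234, -282, -330, -378, -426, -474, -522, -570
Second differences: -444, -678, -960, -1290, -1668, -2094, -2568, -3090
First differences: -382, -826, -1504, -2464, -3754, -5422, -7516, -10084
x: -89, -471, -1297, -2801, -5265, -9019, -14441, -21957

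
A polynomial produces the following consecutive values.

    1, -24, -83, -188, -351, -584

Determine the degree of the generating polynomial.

3

First differences: -25, -59, -105, -163, -233
Second differences: -34, -46, -58, -70
Third differences: -12, -12, -12
The third differences are constant, so the polynomial has degree 3.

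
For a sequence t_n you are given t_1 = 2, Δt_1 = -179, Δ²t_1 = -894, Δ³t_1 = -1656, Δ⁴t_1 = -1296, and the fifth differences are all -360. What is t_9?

Build the table forward from the leading diagonal:
Fifth differences: -360  -360  -360  -360  -360  -360  -360  -360  -360
Fourth differences: -1296  -1656  -2016  -2376  -2736  -3096  -3456  -3816  -4176
Third differences: -1656  -2952  -4608  -6624  -9000  -11736  -14832  -18288  -22104
Second differences: -894  -2550  -5502  -10110  -16734  -25734  -37470  -52302  -70590
First differences: -179  -1073  -3623  -9125  -19235  -35969  -61703  -99173  -151475
t: 2  -177  -1250  -4873  -13998  -33233  -69202  -130905  -230078

-230078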